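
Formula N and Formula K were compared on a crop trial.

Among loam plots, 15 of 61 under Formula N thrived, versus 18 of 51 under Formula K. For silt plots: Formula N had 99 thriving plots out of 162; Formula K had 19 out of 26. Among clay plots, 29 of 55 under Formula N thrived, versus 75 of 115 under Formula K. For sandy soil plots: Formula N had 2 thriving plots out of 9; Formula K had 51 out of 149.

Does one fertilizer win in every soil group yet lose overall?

Yes

Loam: Formula N 15/61 = 24.6%, Formula K 18/51 = 35.3% → Formula K
Silt: Formula N 99/162 = 61.1%, Formula K 19/26 = 73.1% → Formula K
Clay: Formula N 29/55 = 52.7%, Formula K 75/115 = 65.2% → Formula K
Sandy soil: Formula N 2/9 = 22.2%, Formula K 51/149 = 34.2% → Formula K
Overall: Formula N 145/287 = 50.5%, Formula K 163/341 = 47.8% → Formula N
Formula K wins each soil group but Formula N wins overall — the comparison reverses. Formula K's plots skew toward sandy soil, which has a lower base rate.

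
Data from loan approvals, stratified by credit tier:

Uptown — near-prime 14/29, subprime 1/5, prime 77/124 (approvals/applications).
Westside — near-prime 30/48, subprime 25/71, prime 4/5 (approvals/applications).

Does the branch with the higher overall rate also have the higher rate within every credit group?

Near-prime: Uptown 14/29 = 48.3%, Westside 30/48 = 62.5% → Westside
Subprime: Uptown 1/5 = 20.0%, Westside 25/71 = 35.2% → Westside
Prime: Uptown 77/124 = 62.1%, Westside 4/5 = 80.0% → Westside
Overall: Uptown 92/158 = 58.2%, Westside 59/124 = 47.6% → Uptown
Westside wins each credit group but Uptown wins overall — the comparison reverses. Westside's applications skew toward subprime, which has a lower base rate.

No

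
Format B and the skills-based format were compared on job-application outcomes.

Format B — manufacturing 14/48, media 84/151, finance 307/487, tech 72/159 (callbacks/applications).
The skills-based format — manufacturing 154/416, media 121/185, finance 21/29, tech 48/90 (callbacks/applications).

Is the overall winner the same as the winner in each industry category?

No

Manufacturing: Format B 14/48 = 29.2%, the skills-based format 154/416 = 37.0% → the skills-based format
Media: Format B 84/151 = 55.6%, the skills-based format 121/185 = 65.4% → the skills-based format
Finance: Format B 307/487 = 63.0%, the skills-based format 21/29 = 72.4% → the skills-based format
Tech: Format B 72/159 = 45.3%, the skills-based format 48/90 = 53.3% → the skills-based format
Overall: Format B 477/845 = 56.4%, the skills-based format 344/720 = 47.8% → Format B
The skills-based format wins each industry group but Format B wins overall — the comparison reverses. The skills-based format's applications skew toward manufacturing, which has a lower base rate.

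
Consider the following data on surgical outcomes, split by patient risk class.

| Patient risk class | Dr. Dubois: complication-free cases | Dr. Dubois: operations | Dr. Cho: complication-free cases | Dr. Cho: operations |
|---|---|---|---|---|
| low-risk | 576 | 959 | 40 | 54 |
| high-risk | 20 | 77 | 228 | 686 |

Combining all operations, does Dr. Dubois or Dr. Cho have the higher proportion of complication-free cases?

Low-risk: Dr. Dubois 576/959 = 60.1%, Dr. Cho 40/54 = 74.1% → Dr. Cho
High-risk: Dr. Dubois 20/77 = 26.0%, Dr. Cho 228/686 = 33.2% → Dr. Cho
Overall: Dr. Dubois 596/1036 = 57.5%, Dr. Cho 268/740 = 36.2% → Dr. Dubois
(Dr. Cho wins every patient risk group but Dr. Dubois wins overall — Dr. Cho's operations skew toward the low-rate high-risk group.)

Dr. Dubois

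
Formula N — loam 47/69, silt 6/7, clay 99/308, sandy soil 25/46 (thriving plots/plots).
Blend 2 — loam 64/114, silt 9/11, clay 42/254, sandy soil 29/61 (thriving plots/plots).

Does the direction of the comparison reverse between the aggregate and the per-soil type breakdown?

No

Loam: Formula N 47/69 = 68.1%, Blend 2 64/114 = 56.1% → Formula N
Silt: Formula N 6/7 = 85.7%, Blend 2 9/11 = 81.8% → Formula N
Clay: Formula N 99/308 = 32.1%, Blend 2 42/254 = 16.5% → Formula N
Sandy soil: Formula N 25/46 = 54.3%, Blend 2 29/61 = 47.5% → Formula N
Overall: Formula N 177/430 = 41.2%, Blend 2 144/440 = 32.7% → Formula N
Formula N wins overall and in every soil group — no reversal.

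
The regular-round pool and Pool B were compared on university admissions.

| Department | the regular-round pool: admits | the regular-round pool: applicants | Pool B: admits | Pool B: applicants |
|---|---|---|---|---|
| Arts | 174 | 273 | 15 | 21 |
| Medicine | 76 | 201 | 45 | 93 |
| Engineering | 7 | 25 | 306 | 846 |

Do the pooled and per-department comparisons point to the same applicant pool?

No

Arts: the regular-round pool 174/273 = 63.7%, Pool B 15/21 = 71.4% → Pool B
Medicine: the regular-round pool 76/201 = 37.8%, Pool B 45/93 = 48.4% → Pool B
Engineering: the regular-round pool 7/25 = 28.0%, Pool B 306/846 = 36.2% → Pool B
Overall: the regular-round pool 257/499 = 51.5%, Pool B 366/960 = 38.1% → the regular-round pool
Pool B wins each department group but the regular-round pool wins overall — the comparison reverses. Pool B's applicants skew toward Engineering, which has a lower base rate.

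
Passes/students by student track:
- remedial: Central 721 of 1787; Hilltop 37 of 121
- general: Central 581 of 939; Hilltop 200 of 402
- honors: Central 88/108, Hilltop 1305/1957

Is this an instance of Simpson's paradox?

Remedial: Central 721/1787 = 40.3%, Hilltop 37/121 = 30.6% → Central
General: Central 581/939 = 61.9%, Hilltop 200/402 = 49.8% → Central
Honors: Central 88/108 = 81.5%, Hilltop 1305/1957 = 66.7% → Central
Overall: Central 1390/2834 = 49.0%, Hilltop 1542/2480 = 62.2% → Hilltop
Central wins each student group but Hilltop wins overall — the comparison reverses. Central's students skew toward remedial, which has a lower base rate.

Yes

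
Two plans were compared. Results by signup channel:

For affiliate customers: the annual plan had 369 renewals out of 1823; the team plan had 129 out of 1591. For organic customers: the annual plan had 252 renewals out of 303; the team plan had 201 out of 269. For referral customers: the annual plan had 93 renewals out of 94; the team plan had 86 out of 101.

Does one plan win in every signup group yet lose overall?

No

Affiliate: the annual plan 369/1823 = 20.2%, the team plan 129/1591 = 8.1% → the annual plan
Organic: the annual plan 252/303 = 83.2%, the team plan 201/269 = 74.7% → the annual plan
Referral: the annual plan 93/94 = 98.9%, the team plan 86/101 = 85.1% → the annual plan
Overall: the annual plan 714/2220 = 32.2%, the team plan 416/1961 = 21.2% → the annual plan
The annual plan wins overall and in every signup group — no reversal.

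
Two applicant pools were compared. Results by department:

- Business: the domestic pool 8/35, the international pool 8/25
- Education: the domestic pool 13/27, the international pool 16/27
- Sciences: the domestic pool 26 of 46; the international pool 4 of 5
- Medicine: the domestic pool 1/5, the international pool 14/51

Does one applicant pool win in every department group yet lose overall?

Business: the domestic pool 8/35 = 22.9%, the international pool 8/25 = 32.0% → the international pool
Education: the domestic pool 13/27 = 48.1%, the international pool 16/27 = 59.3% → the international pool
Sciences: the domestic pool 26/46 = 56.5%, the international pool 4/5 = 80.0% → the international pool
Medicine: the domestic pool 1/5 = 20.0%, the international pool 14/51 = 27.5% → the international pool
Overall: the domestic pool 48/113 = 42.5%, the international pool 42/108 = 38.9% → the domestic pool
The international pool wins each department group but the domestic pool wins overall — the comparison reverses. The international pool's applicants skew toward Medicine, which has a lower base rate.

Yes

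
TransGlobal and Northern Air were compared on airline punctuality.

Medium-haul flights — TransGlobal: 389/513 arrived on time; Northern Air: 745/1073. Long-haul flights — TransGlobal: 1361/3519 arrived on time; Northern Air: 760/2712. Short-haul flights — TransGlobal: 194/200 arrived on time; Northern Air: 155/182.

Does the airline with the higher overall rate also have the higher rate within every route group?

Medium-haul: TransGlobal 389/513 = 75.8%, Northern Air 745/1073 = 69.4% → TransGlobal
Long-haul: TransGlobal 1361/3519 = 38.7%, Northern Air 760/2712 = 28.0% → TransGlobal
Short-haul: TransGlobal 194/200 = 97.0%, Northern Air 155/182 = 85.2% → TransGlobal
Overall: TransGlobal 1944/4232 = 45.9%, Northern Air 1660/3967 = 41.8% → TransGlobal
TransGlobal wins overall and in every route group — no reversal.

Yes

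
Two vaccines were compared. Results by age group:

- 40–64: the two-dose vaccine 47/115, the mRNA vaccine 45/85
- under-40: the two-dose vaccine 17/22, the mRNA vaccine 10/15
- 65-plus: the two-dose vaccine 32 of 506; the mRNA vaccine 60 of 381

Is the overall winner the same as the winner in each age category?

40–64: the two-dose vaccine 47/115 = 40.9%, the mRNA vaccine 45/85 = 52.9% → the mRNA vaccine
Under-40: the two-dose vaccine 17/22 = 77.3%, the mRNA vaccine 10/15 = 66.7% → the two-dose vaccine
65-plus: the two-dose vaccine 32/506 = 6.3%, the mRNA vaccine 60/381 = 15.7% → the mRNA vaccine
Overall: the two-dose vaccine 96/643 = 14.9%, the mRNA vaccine 115/481 = 23.9% → the mRNA vaccine
Neither sweeps: the two-dose vaccine wins 1 of 3 groups, the mRNA vaccine wins 2. The mRNA vaccine wins overall but not every group — no Simpson reversal.

No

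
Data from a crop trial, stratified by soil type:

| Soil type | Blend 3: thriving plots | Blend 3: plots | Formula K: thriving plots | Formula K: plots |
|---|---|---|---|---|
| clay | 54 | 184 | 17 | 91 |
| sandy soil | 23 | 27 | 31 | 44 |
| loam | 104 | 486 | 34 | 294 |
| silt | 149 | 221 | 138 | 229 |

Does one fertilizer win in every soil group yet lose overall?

No

Clay: Blend 3 54/184 = 29.3%, Formula K 17/91 = 18.7% → Blend 3
Sandy soil: Blend 3 23/27 = 85.2%, Formula K 31/44 = 70.5% → Blend 3
Loam: Blend 3 104/486 = 21.4%, Formula K 34/294 = 11.6% → Blend 3
Silt: Blend 3 149/221 = 67.4%, Formula K 138/229 = 60.3% → Blend 3
Overall: Blend 3 330/918 = 35.9%, Formula K 220/658 = 33.4% → Blend 3
Blend 3 wins overall and in every soil group — no reversal.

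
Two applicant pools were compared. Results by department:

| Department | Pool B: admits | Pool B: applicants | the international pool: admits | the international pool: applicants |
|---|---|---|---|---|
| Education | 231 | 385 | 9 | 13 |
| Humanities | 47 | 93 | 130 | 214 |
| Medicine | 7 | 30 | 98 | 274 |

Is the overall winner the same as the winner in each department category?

No

Education: Pool B 231/385 = 60.0%, the international pool 9/13 = 69.2% → the international pool
Humanities: Pool B 47/93 = 50.5%, the international pool 130/214 = 60.7% → the international pool
Medicine: Pool B 7/30 = 23.3%, the international pool 98/274 = 35.8% → the international pool
Overall: Pool B 285/508 = 56.1%, the international pool 237/501 = 47.3% → Pool B
The international pool wins each department group but Pool B wins overall — the comparison reverses. The international pool's applicants skew toward Medicine, which has a lower base rate.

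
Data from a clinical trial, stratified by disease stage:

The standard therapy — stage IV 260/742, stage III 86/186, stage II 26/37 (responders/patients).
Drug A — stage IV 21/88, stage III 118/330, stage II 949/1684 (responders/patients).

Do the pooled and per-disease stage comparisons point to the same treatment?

Stage IV: the standard therapy 260/742 = 35.0%, Drug A 21/88 = 23.9% → the standard therapy
Stage III: the standard therapy 86/186 = 46.2%, Drug A 118/330 = 35.8% → the standard therapy
Stage II: the standard therapy 26/37 = 70.3%, Drug A 949/1684 = 56.4% → the standard therapy
Overall: the standard therapy 372/965 = 38.5%, Drug A 1088/2102 = 51.8% → Drug A
The standard therapy wins each disease group but Drug A wins overall — the comparison reverses. The standard therapy's patients skew toward stage IV, which has a lower base rate.

No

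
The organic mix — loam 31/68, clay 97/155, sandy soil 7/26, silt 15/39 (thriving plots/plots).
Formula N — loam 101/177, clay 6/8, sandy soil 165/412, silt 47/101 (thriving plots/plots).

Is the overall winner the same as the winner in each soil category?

No

Loam: the organic mix 31/68 = 45.6%, Formula N 101/177 = 57.1% → Formula N
Clay: the organic mix 97/155 = 62.6%, Formula N 6/8 = 75.0% → Formula N
Sandy soil: the organic mix 7/26 = 26.9%, Formula N 165/412 = 40.0% → Formula N
Silt: the organic mix 15/39 = 38.5%, Formula N 47/101 = 46.5% → Formula N
Overall: the organic mix 150/288 = 52.1%, Formula N 319/698 = 45.7% → the organic mix
Formula N wins each soil group but the organic mix wins overall — the comparison reverses. Formula N's plots skew toward sandy soil, which has a lower base rate.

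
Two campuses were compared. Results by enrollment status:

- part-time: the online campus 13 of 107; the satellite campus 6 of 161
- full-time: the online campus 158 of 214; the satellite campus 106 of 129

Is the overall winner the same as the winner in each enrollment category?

Part-time: the online campus 13/107 = 12.1%, the satellite campus 6/161 = 3.7% → the online campus
Full-time: the online campus 158/214 = 73.8%, the satellite campus 106/129 = 82.2% → the satellite campus
Overall: the online campus 171/321 = 53.3%, the satellite campus 112/290 = 38.6% → the online campus
Neither sweeps: the online campus wins 1 of 2 groups, the satellite campus wins 1. The online campus wins overall but not every group — no Simpson reversal.

No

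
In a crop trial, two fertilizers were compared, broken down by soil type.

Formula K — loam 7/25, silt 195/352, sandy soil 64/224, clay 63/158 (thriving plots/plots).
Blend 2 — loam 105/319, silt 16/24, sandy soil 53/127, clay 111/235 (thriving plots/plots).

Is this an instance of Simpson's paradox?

Yes

Loam: Formula K 7/25 = 28.0%, Blend 2 105/319 = 32.9% → Blend 2
Silt: Formula K 195/352 = 55.4%, Blend 2 16/24 = 66.7% → Blend 2
Sandy soil: Formula K 64/224 = 28.6%, Blend 2 53/127 = 41.7% → Blend 2
Clay: Formula K 63/158 = 39.9%, Blend 2 111/235 = 47.2% → Blend 2
Overall: Formula K 329/759 = 43.3%, Blend 2 285/705 = 40.4% → Formula K
Blend 2 wins each soil group but Formula K wins overall — the comparison reverses. Blend 2's plots skew toward loam, which has a lower base rate.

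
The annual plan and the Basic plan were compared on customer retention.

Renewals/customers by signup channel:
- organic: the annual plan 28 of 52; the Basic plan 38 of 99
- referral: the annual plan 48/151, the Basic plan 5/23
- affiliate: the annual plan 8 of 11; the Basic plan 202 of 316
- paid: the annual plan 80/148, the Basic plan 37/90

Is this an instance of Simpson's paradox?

Yes

Organic: the annual plan 28/52 = 53.8%, the Basic plan 38/99 = 38.4% → the annual plan
Referral: the annual plan 48/151 = 31.8%, the Basic plan 5/23 = 21.7% → the annual plan
Affiliate: the annual plan 8/11 = 72.7%, the Basic plan 202/316 = 63.9% → the annual plan
Paid: the annual plan 80/148 = 54.1%, the Basic plan 37/90 = 41.1% → the annual plan
Overall: the annual plan 164/362 = 45.3%, the Basic plan 282/528 = 53.4% → the Basic plan
The annual plan wins each signup group but the Basic plan wins overall — the comparison reverses. The annual plan's customers skew toward referral, which has a lower base rate.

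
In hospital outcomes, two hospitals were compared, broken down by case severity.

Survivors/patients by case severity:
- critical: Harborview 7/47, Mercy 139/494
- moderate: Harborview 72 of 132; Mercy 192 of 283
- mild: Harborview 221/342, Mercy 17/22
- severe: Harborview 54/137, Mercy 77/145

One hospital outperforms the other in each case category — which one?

Mercy

Critical: Harborview 7/47 = 14.9%, Mercy 139/494 = 28.1% → Mercy
Moderate: Harborview 72/132 = 54.5%, Mercy 192/283 = 67.8% → Mercy
Mild: Harborview 221/342 = 64.6%, Mercy 17/22 = 77.3% → Mercy
Severe: Harborview 54/137 = 39.4%, Mercy 77/145 = 53.1% → Mercy
Mercy has the higher rate in all 4 groups.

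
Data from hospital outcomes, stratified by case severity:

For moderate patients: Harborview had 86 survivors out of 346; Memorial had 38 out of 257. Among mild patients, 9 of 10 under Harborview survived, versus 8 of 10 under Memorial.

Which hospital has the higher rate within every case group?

Moderate: Harborview 86/346 = 24.9%, Memorial 38/257 = 14.8% → Harborview
Mild: Harborview 9/10 = 90.0%, Memorial 8/10 = 80.0% → Harborview
Harborview has the higher rate in both groups.

Harborview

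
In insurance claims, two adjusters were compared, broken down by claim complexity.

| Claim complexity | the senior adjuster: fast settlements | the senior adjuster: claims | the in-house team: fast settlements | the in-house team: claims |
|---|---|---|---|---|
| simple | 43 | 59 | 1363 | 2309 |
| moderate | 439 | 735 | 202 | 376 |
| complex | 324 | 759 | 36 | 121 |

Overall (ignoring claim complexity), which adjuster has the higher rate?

Simple: the senior adjuster 43/59 = 72.9%, the in-house team 1363/2309 = 59.0% → the senior adjuster
Moderate: the senior adjuster 439/735 = 59.7%, the in-house team 202/376 = 53.7% → the senior adjuster
Complex: the senior adjuster 324/759 = 42.7%, the in-house team 36/121 = 29.8% → the senior adjuster
Overall: the senior adjuster 806/1553 = 51.9%, the in-house team 1601/2806 = 57.1% → the in-house team
(The senior adjuster wins every claim group but the in-house team wins overall — the senior adjuster's claims skew toward the low-rate complex group.)

the in-house team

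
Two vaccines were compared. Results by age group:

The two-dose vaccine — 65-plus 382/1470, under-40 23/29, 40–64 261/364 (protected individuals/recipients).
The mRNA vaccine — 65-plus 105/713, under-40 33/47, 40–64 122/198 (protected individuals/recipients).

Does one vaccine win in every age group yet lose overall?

No

65-plus: the two-dose vaccine 382/1470 = 26.0%, the mRNA vaccine 105/713 = 14.7% → the two-dose vaccine
Under-40: the two-dose vaccine 23/29 = 79.3%, the mRNA vaccine 33/47 = 70.2% → the two-dose vaccine
40–64: the two-dose vaccine 261/364 = 71.7%, the mRNA vaccine 122/198 = 61.6% → the two-dose vaccine
Overall: the two-dose vaccine 666/1863 = 35.7%, the mRNA vaccine 260/958 = 27.1% → the two-dose vaccine
The two-dose vaccine wins overall and in every age group — no reversal.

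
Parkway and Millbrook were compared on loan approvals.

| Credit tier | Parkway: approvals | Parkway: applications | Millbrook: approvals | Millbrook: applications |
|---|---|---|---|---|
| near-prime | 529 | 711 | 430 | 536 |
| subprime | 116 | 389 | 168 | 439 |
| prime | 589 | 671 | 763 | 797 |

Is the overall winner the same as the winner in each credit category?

Yes

Near-prime: Parkway 529/711 = 74.4%, Millbrook 430/536 = 80.2% → Millbrook
Subprime: Parkway 116/389 = 29.8%, Millbrook 168/439 = 38.3% → Millbrook
Prime: Parkway 589/671 = 87.8%, Millbrook 763/797 = 95.7% → Millbrook
Overall: Parkway 1234/1771 = 69.7%, Millbrook 1361/1772 = 76.8% → Millbrook
Millbrook wins overall and in every credit group — no reversal.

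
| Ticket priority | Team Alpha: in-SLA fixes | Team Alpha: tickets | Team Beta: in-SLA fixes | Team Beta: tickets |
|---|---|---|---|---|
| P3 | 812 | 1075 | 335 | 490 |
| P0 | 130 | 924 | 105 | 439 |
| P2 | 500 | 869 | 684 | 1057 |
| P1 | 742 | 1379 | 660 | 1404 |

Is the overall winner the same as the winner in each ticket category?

No

P3: Team Alpha 812/1075 = 75.5%, Team Beta 335/490 = 68.4% → Team Alpha
P0: Team Alpha 130/924 = 14.1%, Team Beta 105/439 = 23.9% → Team Beta
P2: Team Alpha 500/869 = 57.5%, Team Beta 684/1057 = 64.7% → Team Beta
P1: Team Alpha 742/1379 = 53.8%, Team Beta 660/1404 = 47.0% → Team Alpha
Overall: Team Alpha 2184/4247 = 51.4%, Team Beta 1784/3390 = 52.6% → Team Beta
Neither sweeps: Team Alpha wins 2 of 4 groups, Team Beta wins 2. Team Beta wins overall but not every group — no Simpson reversal.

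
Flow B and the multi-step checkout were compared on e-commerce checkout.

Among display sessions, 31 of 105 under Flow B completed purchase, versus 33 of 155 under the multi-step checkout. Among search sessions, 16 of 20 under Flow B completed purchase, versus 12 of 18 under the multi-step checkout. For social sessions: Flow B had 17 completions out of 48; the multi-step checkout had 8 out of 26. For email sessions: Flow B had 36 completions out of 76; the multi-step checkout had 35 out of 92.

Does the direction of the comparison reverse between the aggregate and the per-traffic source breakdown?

Display: Flow B 31/105 = 29.5%, the multi-step checkout 33/155 = 21.3% → Flow B
Search: Flow B 16/20 = 80.0%, the multi-step checkout 12/18 = 66.7% → Flow B
Social: Flow B 17/48 = 35.4%, the multi-step checkout 8/26 = 30.8% → Flow B
Email: Flow B 36/76 = 47.4%, the multi-step checkout 35/92 = 38.0% → Flow B
Overall: Flow B 100/249 = 40.2%, the multi-step checkout 88/291 = 30.2% → Flow B
Flow B wins overall and in every traffic group — no reversal.

No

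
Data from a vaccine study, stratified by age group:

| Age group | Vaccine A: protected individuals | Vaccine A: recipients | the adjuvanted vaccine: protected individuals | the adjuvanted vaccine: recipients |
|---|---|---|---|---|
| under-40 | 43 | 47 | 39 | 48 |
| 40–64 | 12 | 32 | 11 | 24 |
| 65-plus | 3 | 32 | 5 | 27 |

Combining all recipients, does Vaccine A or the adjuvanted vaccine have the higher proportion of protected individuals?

Under-40: Vaccine A 43/47 = 91.5%, the adjuvanted vaccine 39/48 = 81.2% → Vaccine A
40–64: Vaccine A 12/32 = 37.5%, the adjuvanted vaccine 11/24 = 45.8% → the adjuvanted vaccine
65-plus: Vaccine A 3/32 = 9.4%, the adjuvanted vaccine 5/27 = 18.5% → the adjuvanted vaccine
Overall: Vaccine A 58/111 = 52.3%, the adjuvanted vaccine 55/99 = 55.6% → the adjuvanted vaccine
(Neither sweeps every age group, but the adjuvanted vaccine has the higher pooled rate.)

the adjuvanted vaccine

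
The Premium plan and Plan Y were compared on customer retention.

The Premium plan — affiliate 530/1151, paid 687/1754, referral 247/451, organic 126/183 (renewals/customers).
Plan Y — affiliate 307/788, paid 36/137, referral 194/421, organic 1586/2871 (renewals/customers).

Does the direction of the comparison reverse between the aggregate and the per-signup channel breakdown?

Affiliate: the Premium plan 530/1151 = 46.0%, Plan Y 307/788 = 39.0% → the Premium plan
Paid: the Premium plan 687/1754 = 39.2%, Plan Y 36/137 = 26.3% → the Premium plan
Referral: the Premium plan 247/451 = 54.8%, Plan Y 194/421 = 46.1% → the Premium plan
Organic: the Premium plan 126/183 = 68.9%, Plan Y 1586/2871 = 55.2% → the Premium plan
Overall: the Premium plan 1590/3539 = 44.9%, Plan Y 2123/4217 = 50.3% → Plan Y
The Premium plan wins each signup group but Plan Y wins overall — the comparison reverses. The Premium plan's customers skew toward paid, which has a lower base rate.

Yes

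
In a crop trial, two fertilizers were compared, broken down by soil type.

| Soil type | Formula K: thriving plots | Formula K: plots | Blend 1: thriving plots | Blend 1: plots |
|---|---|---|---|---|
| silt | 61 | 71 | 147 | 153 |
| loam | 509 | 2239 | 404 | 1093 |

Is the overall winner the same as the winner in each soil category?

Silt: Formula K 61/71 = 85.9%, Blend 1 147/153 = 96.1% → Blend 1
Loam: Formula K 509/2239 = 22.7%, Blend 1 404/1093 = 37.0% → Blend 1
Overall: Formula K 570/2310 = 24.7%, Blend 1 551/1246 = 44.2% → Blend 1
Blend 1 wins overall and in every soil group — no reversal.

Yes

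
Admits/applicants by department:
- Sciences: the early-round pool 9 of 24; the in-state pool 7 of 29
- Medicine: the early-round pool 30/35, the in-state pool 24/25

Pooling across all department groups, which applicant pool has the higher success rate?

the early-round pool

Sciences: the early-round pool 9/24 = 37.5%, the in-state pool 7/29 = 24.1% → the early-round pool
Medicine: the early-round pool 30/35 = 85.7%, the in-state pool 24/25 = 96.0% → the in-state pool
Overall: the early-round pool 39/59 = 66.1%, the in-state pool 31/54 = 57.4% → the early-round pool
(Neither sweeps every department group, but the early-round pool has the higher pooled rate.)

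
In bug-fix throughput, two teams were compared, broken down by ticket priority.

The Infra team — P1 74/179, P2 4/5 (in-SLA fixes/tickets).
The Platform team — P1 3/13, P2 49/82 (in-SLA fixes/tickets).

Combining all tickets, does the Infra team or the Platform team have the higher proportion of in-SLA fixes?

P1: the Infra team 74/179 = 41.3%, the Platform team 3/13 = 23.1% → the Infra team
P2: the Infra team 4/5 = 80.0%, the Platform team 49/82 = 59.8% → the Infra team
Overall: the Infra team 78/184 = 42.4%, the Platform team 52/95 = 54.7% → the Platform team
(The Infra team wins every ticket group but the Platform team wins overall — the Infra team's tickets skew toward the low-rate P1 group.)

the Platform team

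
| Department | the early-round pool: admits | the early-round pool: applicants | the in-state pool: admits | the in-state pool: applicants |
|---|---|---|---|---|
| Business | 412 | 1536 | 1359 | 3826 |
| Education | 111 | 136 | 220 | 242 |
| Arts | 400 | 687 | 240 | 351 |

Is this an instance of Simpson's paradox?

No

Business: the early-round pool 412/1536 = 26.8%, the in-state pool 1359/3826 = 35.5% → the in-state pool
Education: the early-round pool 111/136 = 81.6%, the in-state pool 220/242 = 90.9% → the in-state pool
Arts: the early-round pool 400/687 = 58.2%, the in-state pool 240/351 = 68.4% → the in-state pool
Overall: the early-round pool 923/2359 = 39.1%, the in-state pool 1819/4419 = 41.2% → the in-state pool
The in-state pool wins overall and in every department group — no reversal.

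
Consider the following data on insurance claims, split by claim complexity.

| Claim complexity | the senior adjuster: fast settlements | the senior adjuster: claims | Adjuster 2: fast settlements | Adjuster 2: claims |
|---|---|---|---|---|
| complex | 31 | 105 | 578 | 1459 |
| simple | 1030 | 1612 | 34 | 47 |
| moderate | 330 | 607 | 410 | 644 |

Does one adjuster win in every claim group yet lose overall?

Complex: the senior adjuster 31/105 = 29.5%, Adjuster 2 578/1459 = 39.6% → Adjuster 2
Simple: the senior adjuster 1030/1612 = 63.9%, Adjuster 2 34/47 = 72.3% → Adjuster 2
Moderate: the senior adjuster 330/607 = 54.4%, Adjuster 2 410/644 = 63.7% → Adjuster 2
Overall: the senior adjuster 1391/2324 = 59.9%, Adjuster 2 1022/2150 = 47.5% → the senior adjuster
Adjuster 2 wins each claim group but the senior adjuster wins overall — the comparison reverses. Adjuster 2's claims skew toward complex, which has a lower base rate.

Yes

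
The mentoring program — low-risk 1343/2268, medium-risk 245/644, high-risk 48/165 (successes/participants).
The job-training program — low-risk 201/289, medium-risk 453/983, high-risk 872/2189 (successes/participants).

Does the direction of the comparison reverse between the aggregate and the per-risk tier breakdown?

Low-risk: the mentoring program 1343/2268 = 59.2%, the job-training program 201/289 = 69.6% → the job-training program
Medium-risk: the mentoring program 245/644 = 38.0%, the job-training program 453/983 = 46.1% → the job-training program
High-risk: the mentoring program 48/165 = 29.1%, the job-training program 872/2189 = 39.8% → the job-training program
Overall: the mentoring program 1636/3077 = 53.2%, the job-training program 1526/3461 = 44.1% → the mentoring program
The job-training program wins each risk group but the mentoring program wins overall — the comparison reverses. The job-training program's participants skew toward high-risk, which has a lower base rate.

Yes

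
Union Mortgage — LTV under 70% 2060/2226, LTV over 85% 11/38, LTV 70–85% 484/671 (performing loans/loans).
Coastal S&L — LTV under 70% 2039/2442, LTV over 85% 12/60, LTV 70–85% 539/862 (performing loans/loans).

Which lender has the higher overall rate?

LTV under 70%: Union Mortgage 2060/2226 = 92.5%, Coastal S&L 2039/2442 = 83.5% → Union Mortgage
LTV over 85%: Union Mortgage 11/38 = 28.9%, Coastal S&L 12/60 = 20.0% → Union Mortgage
LTV 70–85%: Union Mortgage 484/671 = 72.1%, Coastal S&L 539/862 = 62.5% → Union Mortgage
Overall: Union Mortgage 2555/2935 = 87.1%, Coastal S&L 2590/3364 = 77.0% → Union Mortgage

Union Mortgage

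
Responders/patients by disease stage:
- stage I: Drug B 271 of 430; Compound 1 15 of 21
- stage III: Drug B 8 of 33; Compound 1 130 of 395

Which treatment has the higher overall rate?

Stage I: Drug B 271/430 = 63.0%, Compound 1 15/21 = 71.4% → Compound 1
Stage III: Drug B 8/33 = 24.2%, Compound 1 130/395 = 32.9% → Compound 1
Overall: Drug B 279/463 = 60.3%, Compound 1 145/416 = 34.9% → Drug B
(Compound 1 wins every disease group but Drug B wins overall — Compound 1's patients skew toward the low-rate stage III group.)

Drug B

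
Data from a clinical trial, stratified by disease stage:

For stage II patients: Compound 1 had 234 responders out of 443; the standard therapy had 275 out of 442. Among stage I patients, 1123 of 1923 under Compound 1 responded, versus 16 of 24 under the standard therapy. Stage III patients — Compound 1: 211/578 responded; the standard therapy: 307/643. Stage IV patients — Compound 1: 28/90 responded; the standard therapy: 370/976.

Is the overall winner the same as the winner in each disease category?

No

Stage II: Compound 1 234/443 = 52.8%, the standard therapy 275/442 = 62.2% → the standard therapy
Stage I: Compound 1 1123/1923 = 58.4%, the standard therapy 16/24 = 66.7% → the standard therapy
Stage III: Compound 1 211/578 = 36.5%, the standard therapy 307/643 = 47.7% → the standard therapy
Stage IV: Compound 1 28/90 = 31.1%, the standard therapy 370/976 = 37.9% → the standard therapy
Overall: Compound 1 1596/3034 = 52.6%, the standard therapy 968/2085 = 46.4% → Compound 1
The standard therapy wins each disease group but Compound 1 wins overall — the comparison reverses. The standard therapy's patients skew toward stage IV, which has a lower base rate.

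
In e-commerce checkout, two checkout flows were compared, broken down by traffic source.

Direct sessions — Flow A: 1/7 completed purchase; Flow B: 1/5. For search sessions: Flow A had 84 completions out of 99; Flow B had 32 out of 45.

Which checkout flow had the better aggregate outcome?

Flow A

Direct: Flow A 1/7 = 14.3%, Flow B 1/5 = 20.0% → Flow B
Search: Flow A 84/99 = 84.8%, Flow B 32/45 = 71.1% → Flow A
Overall: Flow A 85/106 = 80.2%, Flow B 33/50 = 66.0% → Flow A
(Neither sweeps every traffic group, but Flow A has the higher pooled rate.)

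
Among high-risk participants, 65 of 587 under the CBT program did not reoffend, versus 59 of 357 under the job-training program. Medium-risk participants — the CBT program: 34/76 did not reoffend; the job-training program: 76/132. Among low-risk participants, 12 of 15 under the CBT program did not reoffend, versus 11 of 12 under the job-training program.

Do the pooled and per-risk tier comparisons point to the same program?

High-risk: the CBT program 65/587 = 11.1%, the job-training program 59/357 = 16.5% → the job-training program
Medium-risk: the CBT program 34/76 = 44.7%, the job-training program 76/132 = 57.6% → the job-training program
Low-risk: the CBT program 12/15 = 80.0%, the job-training program 11/12 = 91.7% → the job-training program
Overall: the CBT program 111/678 = 16.4%, the job-training program 146/501 = 29.1% → the job-training program
The job-training program wins overall and in every risk group — no reversal.

Yes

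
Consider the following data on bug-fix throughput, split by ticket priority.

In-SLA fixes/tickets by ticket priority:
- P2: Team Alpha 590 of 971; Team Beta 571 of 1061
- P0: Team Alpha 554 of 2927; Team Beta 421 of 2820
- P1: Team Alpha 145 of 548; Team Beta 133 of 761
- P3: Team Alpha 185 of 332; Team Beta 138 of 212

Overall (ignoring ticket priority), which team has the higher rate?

Team Alpha

P2: Team Alpha 590/971 = 60.8%, Team Beta 571/1061 = 53.8% → Team Alpha
P0: Team Alpha 554/2927 = 18.9%, Team Beta 421/2820 = 14.9% → Team Alpha
P1: Team Alpha 145/548 = 26.5%, Team Beta 133/761 = 17.5% → Team Alpha
P3: Team Alpha 185/332 = 55.7%, Team Beta 138/212 = 65.1% → Team Beta
Overall: Team Alpha 1474/4778 = 30.8%, Team Beta 1263/4854 = 26.0% → Team Alpha
(Neither sweeps every ticket group, but Team Alpha has the higher pooled rate.)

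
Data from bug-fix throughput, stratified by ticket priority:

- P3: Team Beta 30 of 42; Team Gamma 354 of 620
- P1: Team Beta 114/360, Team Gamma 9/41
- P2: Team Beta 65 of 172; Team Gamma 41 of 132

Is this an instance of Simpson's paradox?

Yes

P3: Team Beta 30/42 = 71.4%, Team Gamma 354/620 = 57.1% → Team Beta
P1: Team Beta 114/360 = 31.7%, Team Gamma 9/41 = 22.0% → Team Beta
P2: Team Beta 65/172 = 37.8%, Team Gamma 41/132 = 31.1% → Team Beta
Overall: Team Beta 209/574 = 36.4%, Team Gamma 404/793 = 50.9% → Team Gamma
Team Beta wins each ticket group but Team Gamma wins overall — the comparison reverses. Team Beta's tickets skew toward P1, which has a lower base rate.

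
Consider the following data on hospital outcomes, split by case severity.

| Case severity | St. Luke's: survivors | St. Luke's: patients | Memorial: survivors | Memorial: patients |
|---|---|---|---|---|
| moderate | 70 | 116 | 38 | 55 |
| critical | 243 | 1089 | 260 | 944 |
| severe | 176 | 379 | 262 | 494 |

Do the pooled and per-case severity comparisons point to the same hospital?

Moderate: St. Luke's 70/116 = 60.3%, Memorial 38/55 = 69.1% → Memorial
Critical: St. Luke's 243/1089 = 22.3%, Memorial 260/944 = 27.5% → Memorial
Severe: St. Luke's 176/379 = 46.4%, Memorial 262/494 = 53.0% → Memorial
Overall: St. Luke's 489/1584 = 30.9%, Memorial 560/1493 = 37.5% → Memorial
Memorial wins overall and in every case group — no reversal.

Yes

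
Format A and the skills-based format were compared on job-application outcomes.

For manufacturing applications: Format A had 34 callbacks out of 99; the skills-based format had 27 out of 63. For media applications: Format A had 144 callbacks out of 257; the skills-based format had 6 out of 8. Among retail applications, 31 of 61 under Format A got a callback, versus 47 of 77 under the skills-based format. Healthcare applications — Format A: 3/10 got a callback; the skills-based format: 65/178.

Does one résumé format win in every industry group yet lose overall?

Yes

Manufacturing: Format A 34/99 = 34.3%, the skills-based format 27/63 = 42.9% → the skills-based format
Media: Format A 144/257 = 56.0%, the skills-based format 6/8 = 75.0% → the skills-based format
Retail: Format A 31/61 = 50.8%, the skills-based format 47/77 = 61.0% → the skills-based format
Healthcare: Format A 3/10 = 30.0%, the skills-based format 65/178 = 36.5% → the skills-based format
Overall: Format A 212/427 = 49.6%, the skills-based format 145/326 = 44.5% → Format A
The skills-based format wins each industry group but Format A wins overall — the comparison reverses. The skills-based format's applications skew toward healthcare, which has a lower base rate.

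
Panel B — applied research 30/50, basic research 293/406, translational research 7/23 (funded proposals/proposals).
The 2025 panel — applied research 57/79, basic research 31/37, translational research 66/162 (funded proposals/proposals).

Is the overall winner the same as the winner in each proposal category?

Applied research: Panel B 30/50 = 60.0%, the 2025 panel 57/79 = 72.2% → the 2025 panel
Basic research: Panel B 293/406 = 72.2%, the 2025 panel 31/37 = 83.8% → the 2025 panel
Translational research: Panel B 7/23 = 30.4%, the 2025 panel 66/162 = 40.7% → the 2025 panel
Overall: Panel B 330/479 = 68.9%, the 2025 panel 154/278 = 55.4% → Panel B
The 2025 panel wins each proposal group but Panel B wins overall — the comparison reverses. The 2025 panel's proposals skew toward translational research, which has a lower base rate.

No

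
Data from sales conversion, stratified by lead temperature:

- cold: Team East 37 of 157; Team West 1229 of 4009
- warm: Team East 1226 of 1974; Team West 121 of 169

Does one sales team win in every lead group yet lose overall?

Cold: Team East 37/157 = 23.6%, Team West 1229/4009 = 30.7% → Team West
Warm: Team East 1226/1974 = 62.1%, Team West 121/169 = 71.6% → Team West
Overall: Team East 1263/2131 = 59.3%, Team West 1350/4178 = 32.3% → Team East
Team West wins each lead group but Team East wins overall — the comparison reverses. Team West's leads skew toward cold, which has a lower base rate.

Yes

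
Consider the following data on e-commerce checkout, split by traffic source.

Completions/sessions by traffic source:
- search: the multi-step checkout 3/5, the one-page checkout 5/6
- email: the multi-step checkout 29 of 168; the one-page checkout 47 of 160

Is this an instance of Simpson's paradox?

Search: the multi-step checkout 3/5 = 60.0%, the one-page checkout 5/6 = 83.3% → the one-page checkout
Email: the multi-step checkout 29/168 = 17.3%, the one-page checkout 47/160 = 29.4% → the one-page checkout
Overall: the multi-step checkout 32/173 = 18.5%, the one-page checkout 52/166 = 31.3% → the one-page checkout
The one-page checkout wins overall and in every traffic group — no reversal.

No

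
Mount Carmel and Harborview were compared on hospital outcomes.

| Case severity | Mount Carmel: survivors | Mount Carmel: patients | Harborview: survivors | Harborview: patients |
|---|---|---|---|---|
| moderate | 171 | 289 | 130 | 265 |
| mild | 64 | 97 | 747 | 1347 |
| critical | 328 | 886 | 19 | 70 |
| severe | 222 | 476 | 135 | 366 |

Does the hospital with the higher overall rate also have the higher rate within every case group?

No

Moderate: Mount Carmel 171/289 = 59.2%, Harborview 130/265 = 49.1% → Mount Carmel
Mild: Mount Carmel 64/97 = 66.0%, Harborview 747/1347 = 55.5% → Mount Carmel
Critical: Mount Carmel 328/886 = 37.0%, Harborview 19/70 = 27.1% → Mount Carmel
Severe: Mount Carmel 222/476 = 46.6%, Harborview 135/366 = 36.9% → Mount Carmel
Overall: Mount Carmel 785/1748 = 44.9%, Harborview 1031/2048 = 50.3% → Harborview
Mount Carmel wins each case group but Harborview wins overall — the comparison reverses. Mount Carmel's patients skew toward critical, which has a lower base rate.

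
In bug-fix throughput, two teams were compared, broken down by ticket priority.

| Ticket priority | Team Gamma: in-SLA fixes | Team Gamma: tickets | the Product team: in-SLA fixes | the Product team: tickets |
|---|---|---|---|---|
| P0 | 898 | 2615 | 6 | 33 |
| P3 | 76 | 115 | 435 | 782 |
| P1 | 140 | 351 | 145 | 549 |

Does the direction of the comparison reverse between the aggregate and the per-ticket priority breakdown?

P0: Team Gamma 898/2615 = 34.3%, the Product team 6/33 = 18.2% → Team Gamma
P3: Team Gamma 76/115 = 66.1%, the Product team 435/782 = 55.6% → Team Gamma
P1: Team Gamma 140/351 = 39.9%, the Product team 145/549 = 26.4% → Team Gamma
Overall: Team Gamma 1114/3081 = 36.2%, the Product team 586/1364 = 43.0% → the Product team
Team Gamma wins each ticket group but the Product team wins overall — the comparison reverses. Team Gamma's tickets skew toward P0, which has a lower base rate.

Yes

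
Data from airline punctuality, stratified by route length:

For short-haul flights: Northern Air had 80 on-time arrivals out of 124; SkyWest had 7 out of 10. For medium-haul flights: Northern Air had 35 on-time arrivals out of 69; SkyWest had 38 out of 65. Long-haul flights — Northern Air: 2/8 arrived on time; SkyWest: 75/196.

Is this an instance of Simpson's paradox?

Yes

Short-haul: Northern Air 80/124 = 64.5%, SkyWest 7/10 = 70.0% → SkyWest
Medium-haul: Northern Air 35/69 = 50.7%, SkyWest 38/65 = 58.5% → SkyWest
Long-haul: Northern Air 2/8 = 25.0%, SkyWest 75/196 = 38.3% → SkyWest
Overall: Northern Air 117/201 = 58.2%, SkyWest 120/271 = 44.3% → Northern Air
SkyWest wins each route group but Northern Air wins overall — the comparison reverses. SkyWest's flights skew toward long-haul, which has a lower base rate.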